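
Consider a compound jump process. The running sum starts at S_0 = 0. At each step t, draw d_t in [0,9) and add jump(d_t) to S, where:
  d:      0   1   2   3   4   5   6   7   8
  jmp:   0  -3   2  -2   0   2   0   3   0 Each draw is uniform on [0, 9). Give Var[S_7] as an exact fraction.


Outcome values over d=0..8: [0, -3, 2, -2, 0, 2, 0, 3, 0]
Σy = 2, Σy² = 30, M = 9
μ = 2/9 = 2/9,  σ² = 30/9 − (2/9)² = 266/81
Independent increments: Var[S_7] = 7·σ² = 7·(266/81) = 1862/81

1862/81


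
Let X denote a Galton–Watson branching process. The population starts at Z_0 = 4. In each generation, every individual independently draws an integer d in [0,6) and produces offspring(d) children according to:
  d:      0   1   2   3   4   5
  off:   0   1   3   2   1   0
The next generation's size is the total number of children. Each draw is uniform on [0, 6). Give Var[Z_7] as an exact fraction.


Outcome values over d=0..5: [0, 1, 3, 2, 1, 0]
Σy = 7, Σy² = 15, M = 6
μ = 7/6 = 7/6,  σ² = 15/6 − (7/6)² = 41/36
V_0 = 0, E_0 = 4
V_1 = 41/36·E_0 + (7/6)²·V_0 = 41/9;  E_1 = 14/3
V_2 = 41/36·E_1 + (7/6)²·V_1 = 3731/324;  E_2 = 49/9
V_3 = 41/36·E_2 + (7/6)²·V_2 = 255143/11664;  E_3 = 343/54
V_4 = 41/36·E_3 + (7/6)²·V_3 = 15539615/419904;  E_4 = 2401/324
V_5 = 41/36·E_4 + (7/6)²·V_4 = 889020671/15116544;  E_5 = 16807/1944
V_6 = 41/36·E_5 + (7/6)²·V_5 = 48920353391/544195584;  E_6 = 117649/11664
V_7 = 41/36·E_6 + (7/6)²·V_6 = 2622147617663/19591041024;  E_7 = 823543/69984

2622147617663/19591041024


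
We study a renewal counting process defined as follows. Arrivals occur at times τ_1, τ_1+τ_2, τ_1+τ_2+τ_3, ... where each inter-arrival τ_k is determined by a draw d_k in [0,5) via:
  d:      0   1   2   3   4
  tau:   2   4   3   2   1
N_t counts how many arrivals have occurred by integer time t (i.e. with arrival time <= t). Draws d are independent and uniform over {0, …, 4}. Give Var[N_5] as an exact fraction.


5118034/9765625

Inter-arrival values over d=0..4: [2, 4, 3, 2, 1]
Each d has probability 1/5, so the pmf of τ is: f(1) = 1/5, f(2) = 2/5, f(3) = 1/5, f(4) = 1/5
Let p_n(j) = P(N_n = j), with p_0 = [1]. Condition on τ_1: p_n(0) = P(τ > n), and for j >= 1, p_n(j) = Σ_{k<=n} f(k)·p_{n−k}(j−1)
p_1 = [4/5, 1/5]  (j = 0..1)
p_2 = [2/5, 14/25, 1/25]  (j = 0..2)
p_3 = [1/5, 3/5, 24/125, 1/125]  (j = 0..3)
p_4 = [0, 14/25, 48/125, 34/625, 1/625]  (j = 0..4)
p_5 = [0, 8/25, 63/125, 101/625, 44/3125, 1/3125]  (j = 0..5)
E[N_5] = Σ j·p_5(j) = 5846/3125;  E[N_5²] = Σ j²·p_5(j) = 12574/3125
Var[N_5] = 12574/3125 − (5846/3125)² = 5118034/9765625


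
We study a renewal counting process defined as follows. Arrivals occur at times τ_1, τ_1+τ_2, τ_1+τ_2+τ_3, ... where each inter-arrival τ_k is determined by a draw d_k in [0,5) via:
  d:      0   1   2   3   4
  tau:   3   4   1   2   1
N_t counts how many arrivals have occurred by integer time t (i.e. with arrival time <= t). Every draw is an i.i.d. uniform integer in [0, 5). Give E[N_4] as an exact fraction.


1066/625

Inter-arrival values over d=0..4: [3, 4, 1, 2, 1]
Each d has probability 1/5, so the pmf of τ is: f(1) = 2/5, f(2) = 1/5, f(3) = 1/5, f(4) = 1/5
Renewal equation for m(n) = E[N_n]: condition on τ_1 = k (if k <= n, one arrival plus a fresh copy on the remaining n−k steps): m(n) = F(n) + Σ_{k<=n} f(k)·m(n−k), where F(n) = P(τ <= n) and m(0) = 0
m(1) = F(1) = 2/5
m(2) = F(2) + f(1)·m(1) = 3/5 + 2/5·2/5 = 19/25
m(3) = F(3) + f(1)·m(2) + f(2)·m(1) = 4/5 + 2/5·19/25 + 1/5·2/5 = 148/125
m(4) = F(4) + f(1)·m(3) + f(2)·m(2) + f(3)·m(1) = 1 + 2/5·148/125 + 1/5·19/25 + 1/5·2/5 = 1066/625
E[N_4] = m(4) = 1066/625


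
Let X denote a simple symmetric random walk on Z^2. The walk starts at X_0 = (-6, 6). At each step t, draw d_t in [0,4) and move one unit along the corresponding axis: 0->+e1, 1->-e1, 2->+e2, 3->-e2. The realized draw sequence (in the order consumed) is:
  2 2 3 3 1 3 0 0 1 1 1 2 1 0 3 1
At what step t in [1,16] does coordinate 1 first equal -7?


5

t=0: X=(-6, 6), d=2 → +e2, X_1=(-6, 7)
t=1: X=(-6, 7), d=2 → +e2, X_2=(-6, 8)
t=2: X=(-6, 8), d=3 → -e2, X_3=(-6, 7)
t=3: X=(-6, 7), d=3 → -e2, X_4=(-6, 6)
t=4: X=(-6, 6), d=1 → -e1, X_5=(-7, 6)
t=5: X=(-7, 6), d=3 → -e2, X_6=(-7, 5)
t=6: X=(-7, 5), d=0 → +e1, X_7=(-6, 5)
t=7: X=(-6, 5), d=0 → +e1, X_8=(-5, 5)
t=8: X=(-5, 5), d=1 → -e1, X_9=(-6, 5)
t=9: X=(-6, 5), d=1 → -e1, X_10=(-7, 5)
t=10: X=(-7, 5), d=1 → -e1, X_11=(-8, 5)
t=11: X=(-8, 5), d=2 → +e2, X_12=(-8, 6)
t=12: X=(-8, 6), d=1 → -e1, X_13=(-9, 6)
t=13: X=(-9, 6), d=0 → +e1, X_14=(-8, 6)
t=14: X=(-8, 6), d=3 → -e2, X_15=(-8, 5)
t=15: X=(-8, 5), d=1 → -e1, X_16=(-9, 5)


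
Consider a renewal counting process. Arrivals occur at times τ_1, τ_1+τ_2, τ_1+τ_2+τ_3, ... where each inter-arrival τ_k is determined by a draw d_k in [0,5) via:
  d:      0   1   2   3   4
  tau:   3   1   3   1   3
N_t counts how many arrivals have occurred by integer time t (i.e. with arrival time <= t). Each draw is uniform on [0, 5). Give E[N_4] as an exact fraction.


1081/625

Inter-arrival values over d=0..4: [3, 1, 3, 1, 3]
Each d has probability 1/5, so the pmf of τ is: f(1) = 2/5, f(3) = 3/5
Renewal equation for m(n) = E[N_n]: condition on τ_1 = k (if k <= n, one arrival plus a fresh copy on the remaining n−k steps): m(n) = F(n) + Σ_{k<=n} f(k)·m(n−k), where F(n) = P(τ <= n) and m(0) = 0
m(1) = F(1) = 2/5
m(2) = F(2) + f(1)·m(1) = 2/5 + 2/5·2/5 = 14/25
m(3) = F(3) + f(1)·m(2) = 1 + 2/5·14/25 = 153/125
m(4) = F(4) + f(1)·m(3) + f(3)·m(1) = 1 + 2/5·153/125 + 3/5·2/5 = 1081/625
E[N_4] = m(4) = 1081/625


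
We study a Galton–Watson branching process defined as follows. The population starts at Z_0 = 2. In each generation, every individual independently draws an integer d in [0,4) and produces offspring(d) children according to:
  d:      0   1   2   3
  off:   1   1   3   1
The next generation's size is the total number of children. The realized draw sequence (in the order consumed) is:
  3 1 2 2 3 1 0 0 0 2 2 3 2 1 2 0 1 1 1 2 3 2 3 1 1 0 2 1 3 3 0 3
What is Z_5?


20

gen 0: Z_0=2, draws=[3, 1], offspring=[1, 1], Z_1=2
gen 1: Z_1=2, draws=[2, 2], offspring=[3, 3], Z_2=6
gen 2: Z_2=6, draws=[3, 1, 0, 0, 0, 2], offspring=[1, 1, 1, 1, 1, 3], Z_3=8
gen 3: Z_3=8, draws=[2, 3, 2, 1, 2, 0, 1, 1], offspring=[3, 1, 3, 1, 3, 1, 1, 1], Z_4=14
gen 4: Z_4=14, draws=[1, 2, 3, 2, 3, 1, 1, 0, 2, 1, 3, 3, 0, 3], offspring=[1, 3, 1, 3, 1, 1, 1, 1, 3, 1, 1, 1, 1, 1], Z_5=20


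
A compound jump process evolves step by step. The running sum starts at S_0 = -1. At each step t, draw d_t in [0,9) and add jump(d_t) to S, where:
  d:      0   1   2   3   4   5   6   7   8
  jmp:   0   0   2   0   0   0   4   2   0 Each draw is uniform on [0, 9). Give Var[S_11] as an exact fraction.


1672/81

Outcome values over d=0..8: [0, 0, 2, 0, 0, 0, 4, 2, 0]
Σy = 8, Σy² = 24, M = 9
μ = 8/9 = 8/9,  σ² = 24/9 − (8/9)² = 152/81
Independent increments: Var[S_11] = 11·σ² = 11·(152/81) = 1672/81


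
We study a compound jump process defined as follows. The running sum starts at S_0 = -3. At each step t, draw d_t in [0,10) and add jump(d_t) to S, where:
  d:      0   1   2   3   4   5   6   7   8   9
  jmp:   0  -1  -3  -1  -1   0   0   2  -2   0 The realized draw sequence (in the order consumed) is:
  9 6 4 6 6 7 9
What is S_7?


t=0: S=-3, d=9, jump=0, S_1=-3
t=1: S=-3, d=6, jump=0, S_2=-3
t=2: S=-3, d=4, jump=-1, S_3=-4
t=3: S=-4, d=6, jump=0, S_4=-4
t=4: S=-4, d=6, jump=0, S_5=-4
t=5: S=-4, d=7, jump=2, S_6=-2
t=6: S=-2, d=9, jump=0, S_7=-2

-2


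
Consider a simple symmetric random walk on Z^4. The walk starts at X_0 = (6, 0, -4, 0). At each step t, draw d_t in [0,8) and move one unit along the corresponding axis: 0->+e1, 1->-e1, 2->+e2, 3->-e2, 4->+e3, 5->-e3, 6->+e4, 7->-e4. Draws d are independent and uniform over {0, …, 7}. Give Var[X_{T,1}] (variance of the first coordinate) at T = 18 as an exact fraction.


Outcome values over d=0..7: [1, -1, 0, 0, 0, 0, 0, 0]
Σy = 0, Σy² = 2, M = 8
μ = 0/8 = 0,  σ² = 2/8 − (0)² = 1/4
Independent increments: Var[X_18] = 18·σ² = 18·(1/4) = 9/2

9/2


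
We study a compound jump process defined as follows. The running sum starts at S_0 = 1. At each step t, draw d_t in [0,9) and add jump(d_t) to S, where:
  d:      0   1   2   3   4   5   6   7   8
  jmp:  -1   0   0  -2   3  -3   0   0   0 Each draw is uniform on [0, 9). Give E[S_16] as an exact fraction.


-13/3

Outcome values over d=0..8: [-1, 0, 0, -2, 3, -3, 0, 0, 0]
Σy = -3, Σy² = 23, M = 9
μ = -3/9 = -1/3,  σ² = 23/9 − (-1/3)² = 22/9
E[S_16] = 1 + 16·(-1/3) = -13/3


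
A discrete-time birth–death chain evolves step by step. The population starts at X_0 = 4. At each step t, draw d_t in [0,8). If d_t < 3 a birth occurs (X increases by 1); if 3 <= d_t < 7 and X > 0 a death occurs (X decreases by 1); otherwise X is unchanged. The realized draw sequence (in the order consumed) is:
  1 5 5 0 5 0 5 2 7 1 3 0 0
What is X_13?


t=0: X=4, d=1 → birth, X_1=5
t=1: X=5, d=5 → death, X_2=4
t=2: X=4, d=5 → death, X_3=3
t=3: X=3, d=0 → birth, X_4=4
t=4: X=4, d=5 → death, X_5=3
t=5: X=3, d=0 → birth, X_6=4
t=6: X=4, d=5 → death, X_7=3
t=7: X=3, d=2 → birth, X_8=4
t=8: X=4, d=7 → hold, X_9=4
t=9: X=4, d=1 → birth, X_10=5
t=10: X=5, d=3 → death, X_11=4
t=11: X=4, d=0 → birth, X_12=5
t=12: X=5, d=0 → birth, X_13=6

6


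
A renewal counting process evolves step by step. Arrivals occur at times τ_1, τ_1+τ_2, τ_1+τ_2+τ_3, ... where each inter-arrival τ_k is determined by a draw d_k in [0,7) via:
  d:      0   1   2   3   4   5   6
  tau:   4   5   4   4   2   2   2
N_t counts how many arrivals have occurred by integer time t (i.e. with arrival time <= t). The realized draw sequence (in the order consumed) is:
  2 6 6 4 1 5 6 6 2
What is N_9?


draw d_1=2: τ_1=4, arrival time A_1=4
draw d_2=6: τ_2=2, arrival time A_2=6
draw d_3=6: τ_3=2, arrival time A_3=8
draw d_4=4: τ_4=2, arrival time A_4=10
draw d_5=1: τ_5=5, arrival time A_5=15
draw d_6=5: τ_6=2, arrival time A_6=17
draw d_7=6: τ_7=2, arrival time A_7=19
draw d_8=6: τ_8=2, arrival time A_8=21
draw d_9=2: τ_9=4, arrival time A_9=25
N_t over t=0..9: 0:0 1:0 2:0 3:0 4:1 5:1 6:2 7:2 8:3 9:3

3


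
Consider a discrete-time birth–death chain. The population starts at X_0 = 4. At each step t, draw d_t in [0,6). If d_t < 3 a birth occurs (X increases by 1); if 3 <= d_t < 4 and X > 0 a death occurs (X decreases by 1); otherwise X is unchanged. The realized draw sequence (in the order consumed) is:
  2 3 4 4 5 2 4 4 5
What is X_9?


5

t=0: X=4, d=2 → birth, X_1=5
t=1: X=5, d=3 → death, X_2=4
t=2: X=4, d=4 → hold, X_3=4
t=3: X=4, d=4 → hold, X_4=4
t=4: X=4, d=5 → hold, X_5=4
t=5: X=4, d=2 → birth, X_6=5
t=6: X=5, d=4 → hold, X_7=5
t=7: X=5, d=4 → hold, X_8=5
t=8: X=5, d=5 → hold, X_9=5


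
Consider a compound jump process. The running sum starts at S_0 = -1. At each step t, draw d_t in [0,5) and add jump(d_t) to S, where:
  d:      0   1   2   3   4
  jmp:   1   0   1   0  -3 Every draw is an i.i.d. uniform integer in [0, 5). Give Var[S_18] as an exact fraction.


972/25

Outcome values over d=0..4: [1, 0, 1, 0, -3]
Σy = -1, Σy² = 11, M = 5
μ = -1/5 = -1/5,  σ² = 11/5 − (-1/5)² = 54/25
Independent increments: Var[S_18] = 18·σ² = 18·(54/25) = 972/25


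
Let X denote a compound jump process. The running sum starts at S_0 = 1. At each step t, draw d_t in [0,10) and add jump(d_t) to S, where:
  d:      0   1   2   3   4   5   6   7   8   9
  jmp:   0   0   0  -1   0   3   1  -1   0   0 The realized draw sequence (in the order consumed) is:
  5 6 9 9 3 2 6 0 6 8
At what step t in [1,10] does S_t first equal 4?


1

t=0: S=1, d=5, jump=3, S_1=4
t=1: S=4, d=6, jump=1, S_2=5
t=2: S=5, d=9, jump=0, S_3=5
t=3: S=5, d=9, jump=0, S_4=5
t=4: S=5, d=3, jump=-1, S_5=4
t=5: S=4, d=2, jump=0, S_6=4
t=6: S=4, d=6, jump=1, S_7=5
t=7: S=5, d=0, jump=0, S_8=5
t=8: S=5, d=6, jump=1, S_9=6
t=9: S=6, d=8, jump=0, S_10=6


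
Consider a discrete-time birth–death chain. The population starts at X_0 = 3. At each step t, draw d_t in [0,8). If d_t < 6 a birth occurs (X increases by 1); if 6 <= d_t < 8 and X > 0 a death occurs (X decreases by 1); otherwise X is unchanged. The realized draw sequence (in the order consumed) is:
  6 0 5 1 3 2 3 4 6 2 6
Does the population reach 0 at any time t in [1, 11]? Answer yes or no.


t=0: X=3, d=6 → death, X_1=2
t=1: X=2, d=0 → birth, X_2=3
t=2: X=3, d=5 → birth, X_3=4
t=3: X=4, d=1 → birth, X_4=5
t=4: X=5, d=3 → birth, X_5=6
t=5: X=6, d=2 → birth, X_6=7
t=6: X=7, d=3 → birth, X_7=8
t=7: X=8, d=4 → birth, X_8=9
t=8: X=9, d=6 → death, X_9=8
t=9: X=8, d=2 → birth, X_10=9
t=10: X=9, d=6 → death, X_11=8

no


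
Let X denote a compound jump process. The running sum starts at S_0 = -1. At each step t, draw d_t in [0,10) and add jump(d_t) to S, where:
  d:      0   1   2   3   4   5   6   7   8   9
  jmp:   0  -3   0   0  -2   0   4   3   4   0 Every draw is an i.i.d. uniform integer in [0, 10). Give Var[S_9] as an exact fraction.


1134/25

Outcome values over d=0..9: [0, -3, 0, 0, -2, 0, 4, 3, 4, 0]
Σy = 6, Σy² = 54, M = 10
μ = 6/10 = 3/5,  σ² = 54/10 − (3/5)² = 126/25
Independent increments: Var[S_9] = 9·σ² = 9·(126/25) = 1134/25


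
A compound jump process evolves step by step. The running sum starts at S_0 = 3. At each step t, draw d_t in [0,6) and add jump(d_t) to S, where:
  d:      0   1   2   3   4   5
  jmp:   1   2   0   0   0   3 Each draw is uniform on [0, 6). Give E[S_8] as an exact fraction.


Outcome values over d=0..5: [1, 2, 0, 0, 0, 3]
Σy = 6, Σy² = 14, M = 6
μ = 6/6 = 1,  σ² = 14/6 − (1)² = 4/3
E[S_8] = 3 + 8·(1) = 11

11


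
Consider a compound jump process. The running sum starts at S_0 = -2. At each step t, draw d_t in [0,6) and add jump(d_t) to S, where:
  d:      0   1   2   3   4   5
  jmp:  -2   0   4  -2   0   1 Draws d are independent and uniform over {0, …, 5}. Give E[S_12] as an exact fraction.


0

Outcome values over d=0..5: [-2, 0, 4, -2, 0, 1]
Σy = 1, Σy² = 25, M = 6
μ = 1/6 = 1/6,  σ² = 25/6 − (1/6)² = 149/36
E[S_12] = -2 + 12·(1/6) = 0


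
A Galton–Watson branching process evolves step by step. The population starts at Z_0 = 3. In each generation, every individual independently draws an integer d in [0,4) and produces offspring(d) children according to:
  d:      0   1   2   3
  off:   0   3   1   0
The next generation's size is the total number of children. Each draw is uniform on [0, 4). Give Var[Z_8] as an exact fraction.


Outcome values over d=0..3: [0, 3, 1, 0]
Σy = 4, Σy² = 10, M = 4
μ = 4/4 = 1,  σ² = 10/4 − (1)² = 3/2
V_0 = 0, E_0 = 3
V_1 = 3/2·E_0 + (1)²·V_0 = 9/2;  E_1 = 3
V_2 = 3/2·E_1 + (1)²·V_1 = 9;  E_2 = 3
V_3 = 3/2·E_2 + (1)²·V_2 = 27/2;  E_3 = 3
V_4 = 3/2·E_3 + (1)²·V_3 = 18;  E_4 = 3
V_5 = 3/2·E_4 + (1)²·V_4 = 45/2;  E_5 = 3
V_6 = 3/2·E_5 + (1)²·V_5 = 27;  E_6 = 3
V_7 = 3/2·E_6 + (1)²·V_6 = 63/2;  E_7 = 3
V_8 = 3/2·E_7 + (1)²·V_7 = 36;  E_8 = 3

36


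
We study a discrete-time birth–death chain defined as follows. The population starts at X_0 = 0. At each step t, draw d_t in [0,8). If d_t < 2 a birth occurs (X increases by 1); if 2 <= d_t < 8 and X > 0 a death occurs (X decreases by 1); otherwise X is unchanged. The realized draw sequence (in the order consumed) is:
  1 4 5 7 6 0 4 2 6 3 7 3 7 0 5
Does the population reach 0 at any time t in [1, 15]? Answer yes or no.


yes

t=0: X=0, d=1 → birth, X_1=1
t=1: X=1, d=4 → death, X_2=0
t=2: X=0, d=5 → hold, X_3=0
t=3: X=0, d=7 → hold, X_4=0
t=4: X=0, d=6 → hold, X_5=0
t=5: X=0, d=0 → birth, X_6=1
t=6: X=1, d=4 → death, X_7=0
t=7: X=0, d=2 → hold, X_8=0
t=8: X=0, d=6 → hold, X_9=0
t=9: X=0, d=3 → hold, X_10=0
t=10: X=0, d=7 → hold, X_11=0
t=11: X=0, d=3 → hold, X_12=0
t=12: X=0, d=7 → hold, X_13=0
t=13: X=0, d=0 → birth, X_14=1
t=14: X=1, d=5 → death, X_15=0


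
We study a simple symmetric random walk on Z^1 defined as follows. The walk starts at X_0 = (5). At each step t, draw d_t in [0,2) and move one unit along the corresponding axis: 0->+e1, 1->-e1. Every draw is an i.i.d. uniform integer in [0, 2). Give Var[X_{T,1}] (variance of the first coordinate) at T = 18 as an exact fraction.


Outcome values over d=0..1: [1, -1]
Σy = 0, Σy² = 2, M = 2
μ = 0/2 = 0,  σ² = 2/2 − (0)² = 1
Independent increments: Var[X_18] = 18·σ² = 18·(1) = 18

18


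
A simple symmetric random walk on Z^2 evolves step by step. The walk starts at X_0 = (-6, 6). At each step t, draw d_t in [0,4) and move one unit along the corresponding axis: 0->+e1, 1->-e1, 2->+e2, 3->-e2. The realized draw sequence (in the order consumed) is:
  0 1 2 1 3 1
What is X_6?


(-8, 6)

t=0: X=(-6, 6), d=0 → +e1, X_1=(-5, 6)
t=1: X=(-5, 6), d=1 → -e1, X_2=(-6, 6)
t=2: X=(-6, 6), d=2 → +e2, X_3=(-6, 7)
t=3: X=(-6, 7), d=1 → -e1, X_4=(-7, 7)
t=4: X=(-7, 7), d=3 → -e2, X_5=(-7, 6)
t=5: X=(-7, 6), d=1 → -e1, X_6=(-8, 6)


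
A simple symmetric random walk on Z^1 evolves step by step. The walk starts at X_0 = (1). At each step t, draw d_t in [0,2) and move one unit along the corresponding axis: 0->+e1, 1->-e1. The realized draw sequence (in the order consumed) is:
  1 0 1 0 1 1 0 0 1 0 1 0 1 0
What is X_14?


t=0: X=(1), d=1 → -e1, X_1=(0)
t=1: X=(0), d=0 → +e1, X_2=(1)
t=2: X=(1), d=1 → -e1, X_3=(0)
t=3: X=(0), d=0 → +e1, X_4=(1)
t=4: X=(1), d=1 → -e1, X_5=(0)
t=5: X=(0), d=1 → -e1, X_6=(-1)
t=6: X=(-1), d=0 → +e1, X_7=(0)
t=7: X=(0), d=0 → +e1, X_8=(1)
t=8: X=(1), d=1 → -e1, X_9=(0)
t=9: X=(0), d=0 → +e1, X_10=(1)
t=10: X=(1), d=1 → -e1, X_11=(0)
t=11: X=(0), d=0 → +e1, X_12=(1)
t=12: X=(1), d=1 → -e1, X_13=(0)
t=13: X=(0), d=0 → +e1, X_14=(1)

(1)


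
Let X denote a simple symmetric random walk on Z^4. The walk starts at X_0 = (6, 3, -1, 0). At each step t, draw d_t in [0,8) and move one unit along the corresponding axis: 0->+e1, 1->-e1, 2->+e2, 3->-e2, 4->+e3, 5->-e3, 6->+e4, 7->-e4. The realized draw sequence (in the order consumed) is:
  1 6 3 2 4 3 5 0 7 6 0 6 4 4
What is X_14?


t=0: X=(6, 3, -1, 0), d=1 → -e1, X_1=(5, 3, -1, 0)
t=1: X=(5, 3, -1, 0), d=6 → +e4, X_2=(5, 3, -1, 1)
t=2: X=(5, 3, -1, 1), d=3 → -e2, X_3=(5, 2, -1, 1)
t=3: X=(5, 2, -1, 1), d=2 → +e2, X_4=(5, 3, -1, 1)
t=4: X=(5, 3, -1, 1), d=4 → +e3, X_5=(5, 3, 0, 1)
t=5: X=(5, 3, 0, 1), d=3 → -e2, X_6=(5, 2, 0, 1)
t=6: X=(5, 2, 0, 1), d=5 → -e3, X_7=(5, 2, -1, 1)
t=7: X=(5, 2, -1, 1), d=0 → +e1, X_8=(6, 2, -1, 1)
t=8: X=(6, 2, -1, 1), d=7 → -e4, X_9=(6, 2, -1, 0)
t=9: X=(6, 2, -1, 0), d=6 → +e4, X_10=(6, 2, -1, 1)
t=10: X=(6, 2, -1, 1), d=0 → +e1, X_11=(7, 2, -1, 1)
t=11: X=(7, 2, -1, 1), d=6 → +e4, X_12=(7, 2, -1, 2)
t=12: X=(7, 2, -1, 2), d=4 → +e3, X_13=(7, 2, 0, 2)
t=13: X=(7, 2, 0, 2), d=4 → +e3, X_14=(7, 2, 1, 2)

(7, 2, 1, 2)


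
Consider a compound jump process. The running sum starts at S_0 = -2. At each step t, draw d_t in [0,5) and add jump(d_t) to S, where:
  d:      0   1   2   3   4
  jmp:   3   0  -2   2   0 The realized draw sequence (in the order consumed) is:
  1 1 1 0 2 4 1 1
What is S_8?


-1

t=0: S=-2, d=1, jump=0, S_1=-2
t=1: S=-2, d=1, jump=0, S_2=-2
t=2: S=-2, d=1, jump=0, S_3=-2
t=3: S=-2, d=0, jump=3, S_4=1
t=4: S=1, d=2, jump=-2, S_5=-1
t=5: S=-1, d=4, jump=0, S_6=-1
t=6: S=-1, d=1, jump=0, S_7=-1
t=7: S=-1, d=1, jump=0, S_8=-1


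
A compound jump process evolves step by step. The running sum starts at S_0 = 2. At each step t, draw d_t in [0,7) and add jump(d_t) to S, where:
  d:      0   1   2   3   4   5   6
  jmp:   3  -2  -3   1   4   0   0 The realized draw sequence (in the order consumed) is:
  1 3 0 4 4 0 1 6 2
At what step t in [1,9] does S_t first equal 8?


t=0: S=2, d=1, jump=-2, S_1=0
t=1: S=0, d=3, jump=1, S_2=1
t=2: S=1, d=0, jump=3, S_3=4
t=3: S=4, d=4, jump=4, S_4=8
t=4: S=8, d=4, jump=4, S_5=12
t=5: S=12, d=0, jump=3, S_6=15
t=6: S=15, d=1, jump=-2, S_7=13
t=7: S=13, d=6, jump=0, S_8=13
t=8: S=13, d=2, jump=-3, S_9=10

4


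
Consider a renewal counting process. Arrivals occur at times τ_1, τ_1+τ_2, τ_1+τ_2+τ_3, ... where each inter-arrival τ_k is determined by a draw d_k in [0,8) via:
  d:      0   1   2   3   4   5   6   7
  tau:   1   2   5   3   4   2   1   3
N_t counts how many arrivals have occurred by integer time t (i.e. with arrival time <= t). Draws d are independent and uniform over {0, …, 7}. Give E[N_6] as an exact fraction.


Inter-arrival values over d=0..7: [1, 2, 5, 3, 4, 2, 1, 3]
Each d has probability 1/8, so the pmf of τ is: f(1) = 1/4, f(2) = 1/4, f(3) = 1/4, f(4) = 1/8, f(5) = 1/8
Renewal equation for m(n) = E[N_n]: condition on τ_1 = k (if k <= n, one arrival plus a fresh copy on the remaining n−k steps): m(n) = F(n) + Σ_{k<=n} f(k)·m(n−k), where F(n) = P(τ <= n) and m(0) = 0
m(1) = F(1) = 1/4
m(2) = F(2) + f(1)·m(1) = 1/2 + 1/4·1/4 = 9/16
m(3) = F(3) + f(1)·m(2) + f(2)·m(1) = 3/4 + 1/4·9/16 + 1/4·1/4 = 61/64
m(4) = F(4) + f(1)·m(3) + f(2)·m(2) + f(3)·m(1) = 7/8 + 1/4·61/64 + 1/4·9/16 + 1/4·1/4 = 337/256
m(5) = F(5) + f(1)·m(4) + f(2)·m(3) + f(3)·m(2) + f(4)·m(1) = 1 + 1/4·337/256 + 1/4·61/64 + 1/4·9/16 + 1/8·1/4 = 1781/1024
m(6) = F(6) + f(1)·m(5) + f(2)·m(4) + f(3)·m(3) + f(4)·m(2) + f(5)·m(1) = 1 + 1/4·1781/1024 + 1/4·337/256 + 1/4·61/64 + 1/8·9/16 + 1/8·1/4 = 8617/4096
E[N_6] = m(6) = 8617/4096

8617/4096


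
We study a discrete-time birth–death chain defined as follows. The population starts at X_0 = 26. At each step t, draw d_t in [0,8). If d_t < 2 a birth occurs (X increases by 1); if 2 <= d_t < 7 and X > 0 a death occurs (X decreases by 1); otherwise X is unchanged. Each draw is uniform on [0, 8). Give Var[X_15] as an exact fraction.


X can drop by at most 1 per step and X_0 = 26 > T = 15, so X_t >= 26 − t >= 11 > 0 for every t <= 15: the floor at 0 (the 'and X > 0' condition) never binds. Hence X_15 = X_0 + Σ_{t<15} Y_t with i.i.d. increments Y_t = y(d_t) ∈ {+1, −1, 0}.
Outcome values over d=0..7: [1, 1, -1, -1, -1, -1, -1, 0]
Σy = -3, Σy² = 7, M = 8
μ = -3/8 = -3/8,  σ² = 7/8 − (-3/8)² = 47/64
Independent increments: Var[X_15] = 15·σ² = 15·(47/64) = 705/64

705/64


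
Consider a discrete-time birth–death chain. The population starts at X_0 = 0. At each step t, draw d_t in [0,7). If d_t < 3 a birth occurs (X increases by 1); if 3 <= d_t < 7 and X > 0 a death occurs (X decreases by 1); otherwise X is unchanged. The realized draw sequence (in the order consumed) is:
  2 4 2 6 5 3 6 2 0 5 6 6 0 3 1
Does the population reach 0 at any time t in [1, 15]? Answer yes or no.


t=0: X=0, d=2 → birth, X_1=1
t=1: X=1, d=4 → death, X_2=0
t=2: X=0, d=2 → birth, X_3=1
t=3: X=1, d=6 → death, X_4=0
t=4: X=0, d=5 → hold, X_5=0
t=5: X=0, d=3 → hold, X_6=0
t=6: X=0, d=6 → hold, X_7=0
t=7: X=0, d=2 → birth, X_8=1
t=8: X=1, d=0 → birth, X_9=2
t=9: X=2, d=5 → death, X_10=1
t=10: X=1, d=6 → death, X_11=0
t=11: X=0, d=6 → hold, X_12=0
t=12: X=0, d=0 → birth, X_13=1
t=13: X=1, d=3 → death, X_14=0
t=14: X=0, d=1 → birth, X_15=1

yes


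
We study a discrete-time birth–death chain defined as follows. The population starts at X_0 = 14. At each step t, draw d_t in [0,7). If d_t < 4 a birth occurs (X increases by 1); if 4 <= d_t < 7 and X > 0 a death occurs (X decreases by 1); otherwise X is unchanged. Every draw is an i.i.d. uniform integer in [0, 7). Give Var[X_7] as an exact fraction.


48/7

X can drop by at most 1 per step and X_0 = 14 > T = 7, so X_t >= 14 − t >= 7 > 0 for every t <= 7: the floor at 0 (the 'and X > 0' condition) never binds. Hence X_7 = X_0 + Σ_{t<7} Y_t with i.i.d. increments Y_t = y(d_t) ∈ {+1, −1, 0}.
Outcome values over d=0..6: [1, 1, 1, 1, -1, -1, -1]
Σy = 1, Σy² = 7, M = 7
μ = 1/7 = 1/7,  σ² = 7/7 − (1/7)² = 48/49
Independent increments: Var[X_7] = 7·σ² = 7·(48/49) = 48/7


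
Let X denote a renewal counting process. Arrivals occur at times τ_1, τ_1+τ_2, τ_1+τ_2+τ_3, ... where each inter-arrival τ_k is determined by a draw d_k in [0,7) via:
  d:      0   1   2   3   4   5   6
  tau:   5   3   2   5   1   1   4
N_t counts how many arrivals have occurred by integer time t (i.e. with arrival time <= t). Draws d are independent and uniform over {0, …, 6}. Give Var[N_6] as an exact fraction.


9895435360/13841287201

Inter-arrival values over d=0..6: [5, 3, 2, 5, 1, 1, 4]
Each d has probability 1/7, so the pmf of τ is: f(1) = 2/7, f(2) = 1/7, f(3) = 1/7, f(4) = 1/7, f(5) = 2/7
Let p_n(j) = P(N_n = j), with p_0 = [1]. Condition on τ_1: p_n(0) = P(τ > n), and for j >= 1, p_n(j) = Σ_{k<=n} f(k)·p_{n−k}(j−1)
p_1 = [5/7, 2/7]  (j = 0..1)
p_2 = [4/7, 17/49, 4/49]  (j = 0..2)
p_3 = [3/7, 20/49, 48/343, 8/343]  (j = 0..3)
p_4 = [2/7, 22/49, 71/343, 124/2401, 16/2401]  (j = 0..4)
p_5 = [0, 30/49, 95/343, 218/2401, 304/16807, 32/16807]  (j = 0..5)
p_6 = [0, 19/49, 3/7, 337/2401, 88/2401, 720/117649, 64/117649]  (j = 0..6)
E[N_6] = Σ j·p_6(j) = 217232/117649;  E[N_6²] = Σ j²·p_6(j) = 485216/117649
Var[N_6] = 485216/117649 − (217232/117649)² = 9895435360/13841287201


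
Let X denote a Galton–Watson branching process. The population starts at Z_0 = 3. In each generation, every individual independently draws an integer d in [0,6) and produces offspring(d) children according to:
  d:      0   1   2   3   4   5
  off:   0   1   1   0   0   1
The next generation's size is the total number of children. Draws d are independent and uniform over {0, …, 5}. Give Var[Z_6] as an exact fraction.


Outcome values over d=0..5: [0, 1, 1, 0, 0, 1]
Σy = 3, Σy² = 3, M = 6
μ = 3/6 = 1/2,  σ² = 3/6 − (1/2)² = 1/4
V_0 = 0, E_0 = 3
V_1 = 1/4·E_0 + (1/2)²·V_0 = 3/4;  E_1 = 3/2
V_2 = 1/4·E_1 + (1/2)²·V_1 = 9/16;  E_2 = 3/4
V_3 = 1/4·E_2 + (1/2)²·V_2 = 21/64;  E_3 = 3/8
V_4 = 1/4·E_3 + (1/2)²·V_3 = 45/256;  E_4 = 3/16
V_5 = 1/4·E_4 + (1/2)²·V_4 = 93/1024;  E_5 = 3/32
V_6 = 1/4·E_5 + (1/2)²·V_5 = 189/4096;  E_6 = 3/64

189/4096


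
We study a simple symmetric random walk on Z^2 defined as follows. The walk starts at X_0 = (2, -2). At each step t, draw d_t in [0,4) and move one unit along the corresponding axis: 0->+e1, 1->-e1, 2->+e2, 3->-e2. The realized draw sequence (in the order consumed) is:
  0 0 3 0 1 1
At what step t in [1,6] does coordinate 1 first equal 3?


1

t=0: X=(2, -2), d=0 → +e1, X_1=(3, -2)
t=1: X=(3, -2), d=0 → +e1, X_2=(4, -2)
t=2: X=(4, -2), d=3 → -e2, X_3=(4, -3)
t=3: X=(4, -3), d=0 → +e1, X_4=(5, -3)
t=4: X=(5, -3), d=1 → -e1, X_5=(4, -3)
t=5: X=(4, -3), d=1 → -e1, X_6=(3, -3)


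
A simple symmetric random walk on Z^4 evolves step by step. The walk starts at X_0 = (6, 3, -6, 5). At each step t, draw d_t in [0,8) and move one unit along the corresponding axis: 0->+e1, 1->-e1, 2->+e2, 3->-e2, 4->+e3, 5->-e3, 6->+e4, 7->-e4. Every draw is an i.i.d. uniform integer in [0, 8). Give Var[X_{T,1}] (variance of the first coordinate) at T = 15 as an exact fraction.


Outcome values over d=0..7: [1, -1, 0, 0, 0, 0, 0, 0]
Σy = 0, Σy² = 2, M = 8
μ = 0/8 = 0,  σ² = 2/8 − (0)² = 1/4
Independent increments: Var[X_15] = 15·σ² = 15·(1/4) = 15/4

15/4


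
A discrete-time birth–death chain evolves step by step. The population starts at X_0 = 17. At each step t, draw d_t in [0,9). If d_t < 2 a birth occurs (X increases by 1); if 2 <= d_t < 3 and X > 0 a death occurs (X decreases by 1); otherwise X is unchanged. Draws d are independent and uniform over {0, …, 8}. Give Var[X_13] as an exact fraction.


338/81

X can drop by at most 1 per step and X_0 = 17 > T = 13, so X_t >= 17 − t >= 4 > 0 for every t <= 13: the floor at 0 (the 'and X > 0' condition) never binds. Hence X_13 = X_0 + Σ_{t<13} Y_t with i.i.d. increments Y_t = y(d_t) ∈ {+1, −1, 0}.
Outcome values over d=0..8: [1, 1, -1, 0, 0, 0, 0, 0, 0]
Σy = 1, Σy² = 3, M = 9
μ = 1/9 = 1/9,  σ² = 3/9 − (1/9)² = 26/81
Independent increments: Var[X_13] = 13·σ² = 13·(26/81) = 338/81


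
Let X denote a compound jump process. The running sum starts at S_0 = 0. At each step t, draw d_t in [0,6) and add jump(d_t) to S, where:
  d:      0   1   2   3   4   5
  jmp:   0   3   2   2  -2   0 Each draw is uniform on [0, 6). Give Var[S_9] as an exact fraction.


Outcome values over d=0..5: [0, 3, 2, 2, -2, 0]
Σy = 5, Σy² = 21, M = 6
μ = 5/6 = 5/6,  σ² = 21/6 − (5/6)² = 101/36
Independent increments: Var[S_9] = 9·σ² = 9·(101/36) = 101/4

101/4


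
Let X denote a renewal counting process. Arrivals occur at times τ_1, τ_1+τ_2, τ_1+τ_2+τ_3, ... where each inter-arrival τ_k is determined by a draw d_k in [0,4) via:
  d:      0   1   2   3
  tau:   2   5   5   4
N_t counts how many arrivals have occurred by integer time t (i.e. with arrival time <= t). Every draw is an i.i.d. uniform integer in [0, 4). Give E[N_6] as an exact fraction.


77/64

Inter-arrival values over d=0..3: [2, 5, 5, 4]
Each d has probability 1/4, so the pmf of τ is: f(2) = 1/4, f(4) = 1/4, f(5) = 1/2
Renewal equation for m(n) = E[N_n]: condition on τ_1 = k (if k <= n, one arrival plus a fresh copy on the remaining n−k steps): m(n) = F(n) + Σ_{k<=n} f(k)·m(n−k), where F(n) = P(τ <= n) and m(0) = 0
m(1) = F(1) = 0
m(2) = F(2) = 1/4
m(3) = F(3) = 1/4
m(4) = F(4) + f(2)·m(2) = 1/2 + 1/4·1/4 = 9/16
m(5) = F(5) + f(2)·m(3) = 1 + 1/4·1/4 = 17/16
m(6) = F(6) + f(2)·m(4) + f(4)·m(2) = 1 + 1/4·9/16 + 1/4·1/4 = 77/64
E[N_6] = m(6) = 77/64


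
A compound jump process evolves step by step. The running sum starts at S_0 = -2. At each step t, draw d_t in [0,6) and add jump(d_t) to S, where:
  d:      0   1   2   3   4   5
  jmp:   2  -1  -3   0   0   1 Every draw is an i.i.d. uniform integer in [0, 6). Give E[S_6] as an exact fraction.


-3

Outcome values over d=0..5: [2, -1, -3, 0, 0, 1]
Σy = -1, Σy² = 15, M = 6
μ = -1/6 = -1/6,  σ² = 15/6 − (-1/6)² = 89/36
E[S_6] = -2 + 6·(-1/6) = -3


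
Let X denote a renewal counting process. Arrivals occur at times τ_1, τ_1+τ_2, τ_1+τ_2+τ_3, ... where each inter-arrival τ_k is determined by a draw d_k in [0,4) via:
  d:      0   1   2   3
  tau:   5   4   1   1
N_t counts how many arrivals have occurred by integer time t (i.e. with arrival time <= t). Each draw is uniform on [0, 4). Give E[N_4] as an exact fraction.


19/16

Inter-arrival values over d=0..3: [5, 4, 1, 1]
Each d has probability 1/4, so the pmf of τ is: f(1) = 1/2, f(4) = 1/4, f(5) = 1/4
Renewal equation for m(n) = E[N_n]: condition on τ_1 = k (if k <= n, one arrival plus a fresh copy on the remaining n−k steps): m(n) = F(n) + Σ_{k<=n} f(k)·m(n−k), where F(n) = P(τ <= n) and m(0) = 0
m(1) = F(1) = 1/2
m(2) = F(2) + f(1)·m(1) = 1/2 + 1/2·1/2 = 3/4
m(3) = F(3) + f(1)·m(2) = 1/2 + 1/2·3/4 = 7/8
m(4) = F(4) + f(1)·m(3) = 3/4 + 1/2·7/8 = 19/16
E[N_4] = m(4) = 19/16


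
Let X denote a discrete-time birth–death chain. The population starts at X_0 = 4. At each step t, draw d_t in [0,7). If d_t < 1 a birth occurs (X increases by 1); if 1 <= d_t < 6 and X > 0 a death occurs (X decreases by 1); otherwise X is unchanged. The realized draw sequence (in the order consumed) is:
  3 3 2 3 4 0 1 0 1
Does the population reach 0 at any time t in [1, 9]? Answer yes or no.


t=0: X=4, d=3 → death, X_1=3
t=1: X=3, d=3 → death, X_2=2
t=2: X=2, d=2 → death, X_3=1
t=3: X=1, d=3 → death, X_4=0
t=4: X=0, d=4 → hold, X_5=0
t=5: X=0, d=0 → birth, X_6=1
t=6: X=1, d=1 → death, X_7=0
t=7: X=0, d=0 → birth, X_8=1
t=8: X=1, d=1 → death, X_9=0

yes


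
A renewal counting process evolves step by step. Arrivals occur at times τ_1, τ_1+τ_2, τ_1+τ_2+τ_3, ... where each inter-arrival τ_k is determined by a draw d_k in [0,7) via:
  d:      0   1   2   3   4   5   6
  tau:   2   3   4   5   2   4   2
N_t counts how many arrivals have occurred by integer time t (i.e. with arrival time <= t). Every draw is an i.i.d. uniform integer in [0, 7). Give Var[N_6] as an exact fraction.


Inter-arrival values over d=0..6: [2, 3, 4, 5, 2, 4, 2]
Each d has probability 1/7, so the pmf of τ is: f(2) = 3/7, f(3) = 1/7, f(4) = 2/7, f(5) = 1/7
Let p_n(j) = P(N_n = j), with p_0 = [1]. Condition on τ_1: p_n(0) = P(τ > n), and for j >= 1, p_n(j) = Σ_{k<=n} f(k)·p_{n−k}(j−1)
p_1 = [1]  (j = 0)
p_2 = [4/7, 3/7]  (j = 0..1)
p_3 = [3/7, 4/7]  (j = 0..1)
p_4 = [1/7, 33/49, 9/49]  (j = 0..2)
p_5 = [0, 34/49, 15/49]  (j = 0..2)
p_6 = [0, 3/7, 169/343, 27/343]  (j = 0..3)
E[N_6] = Σ j·p_6(j) = 566/343;  E[N_6²] = Σ j²·p_6(j) = 1066/343
Var[N_6] = 1066/343 − (566/343)² = 45282/117649

45282/117649


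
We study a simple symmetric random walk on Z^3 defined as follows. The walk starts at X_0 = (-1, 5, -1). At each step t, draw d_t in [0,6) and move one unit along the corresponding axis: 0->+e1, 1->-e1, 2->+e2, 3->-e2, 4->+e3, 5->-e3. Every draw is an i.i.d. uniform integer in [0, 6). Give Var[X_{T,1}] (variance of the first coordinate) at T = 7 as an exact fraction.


7/3

Outcome values over d=0..5: [1, -1, 0, 0, 0, 0]
Σy = 0, Σy² = 2, M = 6
μ = 0/6 = 0,  σ² = 2/6 − (0)² = 1/3
Independent increments: Var[X_7] = 7·σ² = 7·(1/3) = 7/3


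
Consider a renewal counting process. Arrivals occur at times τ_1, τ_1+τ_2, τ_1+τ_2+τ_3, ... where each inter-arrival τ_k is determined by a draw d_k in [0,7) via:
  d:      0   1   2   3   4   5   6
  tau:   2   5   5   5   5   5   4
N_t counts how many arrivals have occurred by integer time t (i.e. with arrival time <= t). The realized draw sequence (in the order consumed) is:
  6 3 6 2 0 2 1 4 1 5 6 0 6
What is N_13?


draw d_1=6: τ_1=4, arrival time A_1=4
draw d_2=3: τ_2=5, arrival time A_2=9
draw d_3=6: τ_3=4, arrival time A_3=13
draw d_4=2: τ_4=5, arrival time A_4=18
draw d_5=0: τ_5=2, arrival time A_5=20
draw d_6=2: τ_6=5, arrival time A_6=25
draw d_7=1: τ_7=5, arrival time A_7=30
draw d_8=4: τ_8=5, arrival time A_8=35
draw d_9=1: τ_9=5, arrival time A_9=40
draw d_10=5: τ_10=5, arrival time A_10=45
draw d_11=6: τ_11=4, arrival time A_11=49
draw d_12=0: τ_12=2, arrival time A_12=51
draw d_13=6: τ_13=4, arrival time A_13=55
N_t over t=0..13: 0:0 1:0 2:0 3:0 4:1 5:1 6:1 7:1 8:1 9:2 10:2 11:2 12:2 13:3

3


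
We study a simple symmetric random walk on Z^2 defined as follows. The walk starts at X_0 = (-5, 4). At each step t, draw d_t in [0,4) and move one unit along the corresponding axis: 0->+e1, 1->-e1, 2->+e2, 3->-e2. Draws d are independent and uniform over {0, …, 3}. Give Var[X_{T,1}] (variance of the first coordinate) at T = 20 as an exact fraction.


10

Outcome values over d=0..3: [1, -1, 0, 0]
Σy = 0, Σy² = 2, M = 4
μ = 0/4 = 0,  σ² = 2/4 − (0)² = 1/2
Independent increments: Var[X_20] = 20·σ² = 20·(1/2) = 10


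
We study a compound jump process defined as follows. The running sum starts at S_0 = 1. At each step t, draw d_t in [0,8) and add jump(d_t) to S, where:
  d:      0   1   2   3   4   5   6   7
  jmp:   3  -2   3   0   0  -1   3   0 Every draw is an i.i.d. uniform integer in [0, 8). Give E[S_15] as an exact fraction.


49/4

Outcome values over d=0..7: [3, -2, 3, 0, 0, -1, 3, 0]
Σy = 6, Σy² = 32, M = 8
μ = 6/8 = 3/4,  σ² = 32/8 − (3/4)² = 55/16
E[S_15] = 1 + 15·(3/4) = 49/4


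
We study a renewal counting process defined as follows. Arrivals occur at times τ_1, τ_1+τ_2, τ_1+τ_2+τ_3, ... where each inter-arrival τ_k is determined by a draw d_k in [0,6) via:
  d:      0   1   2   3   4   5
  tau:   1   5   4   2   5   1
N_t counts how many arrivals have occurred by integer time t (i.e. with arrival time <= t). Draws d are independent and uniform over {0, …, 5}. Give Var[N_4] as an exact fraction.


96827/104976

Inter-arrival values over d=0..5: [1, 5, 4, 2, 5, 1]
Each d has probability 1/6, so the pmf of τ is: f(1) = 1/3, f(2) = 1/6, f(4) = 1/6, f(5) = 1/3
Let p_n(j) = P(N_n = j), with p_0 = [1]. Condition on τ_1: p_n(0) = P(τ > n), and for j >= 1, p_n(j) = Σ_{k<=n} f(k)·p_{n−k}(j−1)
p_1 = [2/3, 1/3]  (j = 0..1)
p_2 = [1/2, 7/18, 1/9]  (j = 0..2)
p_3 = [1/2, 5/18, 5/27, 1/27]  (j = 0..3)
p_4 = [1/3, 5/12, 17/108, 13/162, 1/81]  (j = 0..4)
E[N_4] = Σ j·p_4(j) = 331/324;  E[N_4²] = Σ j²·p_4(j) = 637/324
Var[N_4] = 637/324 − (331/324)² = 96827/104976


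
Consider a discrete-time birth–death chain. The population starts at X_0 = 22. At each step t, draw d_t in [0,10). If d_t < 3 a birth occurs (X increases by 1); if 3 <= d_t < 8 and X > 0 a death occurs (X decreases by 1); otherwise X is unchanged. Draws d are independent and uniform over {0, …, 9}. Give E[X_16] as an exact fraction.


94/5

X can drop by at most 1 per step and X_0 = 22 > T = 16, so X_t >= 22 − t >= 6 > 0 for every t <= 16: the floor at 0 (the 'and X > 0' condition) never binds. Hence X_16 = X_0 + Σ_{t<16} Y_t with i.i.d. increments Y_t = y(d_t) ∈ {+1, −1, 0}.
Outcome values over d=0..9: [1, 1, 1, -1, -1, -1, -1, -1, 0, 0]
Σy = -2, Σy² = 8, M = 10
μ = -2/10 = -1/5,  σ² = 8/10 − (-1/5)² = 19/25
E[X_16] = 22 + 16·(-1/5) = 94/5


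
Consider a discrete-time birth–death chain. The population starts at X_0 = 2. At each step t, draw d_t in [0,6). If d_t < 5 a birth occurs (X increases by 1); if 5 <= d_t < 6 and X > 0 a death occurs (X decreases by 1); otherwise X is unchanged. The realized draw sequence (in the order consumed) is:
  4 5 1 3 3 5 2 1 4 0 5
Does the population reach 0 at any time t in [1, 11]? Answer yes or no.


t=0: X=2, d=4 → birth, X_1=3
t=1: X=3, d=5 → death, X_2=2
t=2: X=2, d=1 → birth, X_3=3
t=3: X=3, d=3 → birth, X_4=4
t=4: X=4, d=3 → birth, X_5=5
t=5: X=5, d=5 → death, X_6=4
t=6: X=4, d=2 → birth, X_7=5
t=7: X=5, d=1 → birth, X_8=6
t=8: X=6, d=4 → birth, X_9=7
t=9: X=7, d=0 → birth, X_10=8
t=10: X=8, d=5 → death, X_11=7

no


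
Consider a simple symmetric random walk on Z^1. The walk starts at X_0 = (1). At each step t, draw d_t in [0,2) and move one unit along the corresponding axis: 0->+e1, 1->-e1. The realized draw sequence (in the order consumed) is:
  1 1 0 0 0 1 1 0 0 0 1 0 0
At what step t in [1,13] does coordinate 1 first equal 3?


10

t=0: X=(1), d=1 → -e1, X_1=(0)
t=1: X=(0), d=1 → -e1, X_2=(-1)
t=2: X=(-1), d=0 → +e1, X_3=(0)
t=3: X=(0), d=0 → +e1, X_4=(1)
t=4: X=(1), d=0 → +e1, X_5=(2)
t=5: X=(2), d=1 → -e1, X_6=(1)
t=6: X=(1), d=1 → -e1, X_7=(0)
t=7: X=(0), d=0 → +e1, X_8=(1)
t=8: X=(1), d=0 → +e1, X_9=(2)
t=9: X=(2), d=0 → +e1, X_10=(3)
t=10: X=(3), d=1 → -e1, X_11=(2)
t=11: X=(2), d=0 → +e1, X_12=(3)
t=12: X=(3), d=0 → +e1, X_13=(4)


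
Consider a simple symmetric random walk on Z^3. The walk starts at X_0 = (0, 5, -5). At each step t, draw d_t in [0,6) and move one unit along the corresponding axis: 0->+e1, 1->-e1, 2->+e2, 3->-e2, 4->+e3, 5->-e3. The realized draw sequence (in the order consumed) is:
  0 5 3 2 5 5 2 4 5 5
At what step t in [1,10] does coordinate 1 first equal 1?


1

t=0: X=(0, 5, -5), d=0 → +e1, X_1=(1, 5, -5)
t=1: X=(1, 5, -5), d=5 → -e3, X_2=(1, 5, -6)
t=2: X=(1, 5, -6), d=3 → -e2, X_3=(1, 4, -6)
t=3: X=(1, 4, -6), d=2 → +e2, X_4=(1, 5, -6)
t=4: X=(1, 5, -6), d=5 → -e3, X_5=(1, 5, -7)
t=5: X=(1, 5, -7), d=5 → -e3, X_6=(1, 5, -8)
t=6: X=(1, 5, -8), d=2 → +e2, X_7=(1, 6, -8)
t=7: X=(1, 6, -8), d=4 → +e3, X_8=(1, 6, -7)
t=8: X=(1, 6, -7), d=5 → -e3, X_9=(1, 6, -8)
t=9: X=(1, 6, -8), d=5 → -e3, X_10=(1, 6, -9)


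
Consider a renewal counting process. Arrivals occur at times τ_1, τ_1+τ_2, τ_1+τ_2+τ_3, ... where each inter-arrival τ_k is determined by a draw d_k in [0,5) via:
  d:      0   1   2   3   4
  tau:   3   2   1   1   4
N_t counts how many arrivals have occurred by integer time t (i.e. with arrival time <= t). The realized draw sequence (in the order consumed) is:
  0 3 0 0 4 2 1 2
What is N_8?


3

draw d_1=0: τ_1=3, arrival time A_1=3
draw d_2=3: τ_2=1, arrival time A_2=4
draw d_3=0: τ_3=3, arrival time A_3=7
draw d_4=0: τ_4=3, arrival time A_4=10
draw d_5=4: τ_5=4, arrival time A_5=14
draw d_6=2: τ_6=1, arrival time A_6=15
draw d_7=1: τ_7=2, arrival time A_7=17
draw d_8=2: τ_8=1, arrival time A_8=18
N_t over t=0..8: 0:0 1:0 2:0 3:1 4:2 5:2 6:2 7:3 8:3
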